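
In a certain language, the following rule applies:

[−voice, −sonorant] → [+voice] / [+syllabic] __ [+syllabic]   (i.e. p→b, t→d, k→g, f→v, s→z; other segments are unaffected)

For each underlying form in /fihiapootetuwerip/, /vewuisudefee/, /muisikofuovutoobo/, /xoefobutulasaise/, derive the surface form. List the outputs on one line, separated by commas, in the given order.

/fihiapootetuwerip/: /p/ is a voiceless obstruent between vowels /a/ and /o/, so it voices to [b]. /t/ is a voiceless obstruent between vowels /o/ and /e/, so it voices to [d]. /t/ is a voiceless obstruent between vowels /e/ and /u/, so it voices to [d]. → [fihiaboodeduwerip].
/vewuisudefee/: /s/ is a voiceless obstruent between vowels /i/ and /u/, so it voices to [z]. /f/ is a voiceless obstruent between vowels /e/ and /e/, so it voices to [v]. → [vewuizudevee].
/muisikofuovutoobo/: /s/ is a voiceless obstruent between vowels /i/ and /i/, so it voices to [z]. /k/ is a voiceless obstruent between vowels /i/ and /o/, so it voices to [g]. /f/ is a voiceless obstruent between vowels /o/ and /u/, so it voices to [v]. /t/ is a voiceless obstruent between vowels /u/ and /o/, so it voices to [d]. → [muizigovuovudoobo].
/xoefobutulasaise/: /f/ is a voiceless obstruent between vowels /e/ and /o/, so it voices to [v]. /t/ is a voiceless obstruent between vowels /u/ and /u/, so it voices to [d]. /s/ is a voiceless obstruent between vowels /a/ and /a/, so it voices to [z]. /s/ is a voiceless obstruent between vowels /i/ and /e/, so it voices to [z]. → [xoevobudulazaize].

fihiaboodeduwerip, vewuizudevee, muizigovuovudoobo, xoevobudulazaize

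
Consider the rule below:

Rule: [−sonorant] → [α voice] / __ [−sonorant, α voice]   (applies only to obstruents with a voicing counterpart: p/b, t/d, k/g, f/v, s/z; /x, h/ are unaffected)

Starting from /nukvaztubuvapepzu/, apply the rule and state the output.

/k/ precedes the voiced obstruent /v/, so it voices to [g] by assimilation.
/z/ precedes the voiceless obstruent /t/, so it devoices to [s] by assimilation.
/p/ precedes the voiced obstruent /z/, so it voices to [b] by assimilation.
The other instances of /v/, /t/, /b/, /p/, /z/ do not occur in the required environment and remain unchanged.
Surface form: [nugvastubuvapebzu].

nugvastubuvapebzu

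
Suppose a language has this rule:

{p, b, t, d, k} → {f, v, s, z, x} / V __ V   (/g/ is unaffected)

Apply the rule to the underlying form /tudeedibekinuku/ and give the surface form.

tuzeezivexinuxu

Scanning /tudeedibekinuku/: /t/ at position 1 is not in the conditioning environment; /d/ is a stop between vowels /u/ and /e/, so it spirantizes to the fricative [z]; /d/ is a stop between vowels /e/ and /i/, so it spirantizes to the fricative [z]; /b/ is a stop between vowels /i/ and /e/, so it spirantizes to the fricative [v]; /k/ is a stop between vowels /e/ and /i/, so it spirantizes to the fricative [x]; /k/ is a stop between vowels /u/ and /u/, so it spirantizes to the fricative [x].
Result: [tuzeezivexinuxu].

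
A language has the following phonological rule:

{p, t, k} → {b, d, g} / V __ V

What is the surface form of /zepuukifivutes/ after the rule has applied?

zebuugifivudes

/p/ is a voiceless stop between vowels /e/ and /u/, so it voices to [b].
/k/ is a voiceless stop between vowels /u/ and /i/, so it voices to [g].
/t/ is a voiceless stop between vowels /u/ and /e/, so it voices to [d].
Surface form: [zebuugifivudes].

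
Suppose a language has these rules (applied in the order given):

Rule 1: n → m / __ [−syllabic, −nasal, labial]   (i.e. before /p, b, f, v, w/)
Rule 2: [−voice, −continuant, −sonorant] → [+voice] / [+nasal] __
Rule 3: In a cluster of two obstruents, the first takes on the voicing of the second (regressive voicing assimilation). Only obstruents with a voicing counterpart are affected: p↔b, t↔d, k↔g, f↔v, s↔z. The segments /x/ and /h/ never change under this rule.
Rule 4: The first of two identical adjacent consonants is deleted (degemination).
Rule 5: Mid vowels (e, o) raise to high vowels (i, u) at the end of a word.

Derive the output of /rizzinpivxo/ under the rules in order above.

Rule 1 (nasal place assimilation): /n/ precedes the labial consonant /p/, so it assimilates in place to [m]. /rizzinpivxo/ → rizzimpivxo.
Rule 2 (post-nasal voicing): /p/ is a voiceless stop immediately after the nasal /m/, so it voices to [b]. /rizzimpivxo/ → rizzimbivxo.
Rule 3 (regressive voicing assimilation): /v/ precedes the voiceless obstruent /x/, so it devoices to [f] by assimilation. /rizzimbivxo/ → rizzimbifxo.
Rule 4 (degemination): /zz/ is a geminate; the first /z/ deletes. /rizzimbifxo/ → rizimbifxo.
Rule 5 (final vowel raising): /o/ is a mid vowel in word-final position, so it raises to [u]. /rizimbifxo/ → rizimbifxu.

rizimbifxu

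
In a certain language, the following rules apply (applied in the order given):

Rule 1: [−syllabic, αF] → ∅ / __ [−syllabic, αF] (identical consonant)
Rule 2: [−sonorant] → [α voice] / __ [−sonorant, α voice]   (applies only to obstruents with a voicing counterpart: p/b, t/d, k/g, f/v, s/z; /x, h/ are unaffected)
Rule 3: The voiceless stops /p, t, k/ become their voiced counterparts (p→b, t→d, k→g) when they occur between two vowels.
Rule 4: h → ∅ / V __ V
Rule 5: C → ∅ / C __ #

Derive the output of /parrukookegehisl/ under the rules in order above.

Rule 1 (degemination): /rr/ is a geminate; the first /r/ deletes. /parrukookegehisl/ → parukookegehisl.
Rule 2 (regressive voicing assimilation): no segment meets the environment; /parukookegehisl/ is unchanged.
Rule 3 (intervocalic voicing): /k/ is a voiceless stop between vowels /u/ and /o/, so it voices to [g]. /k/ is a voiceless stop between vowels /o/ and /e/, so it voices to [g]. /parukookegehisl/ → parugoogegehisl.
Rule 4 (intervocalic h-deletion): /h/ occurs between vowels /e/ and /i/, so it deletes. /parugoogegehisl/ → parugoogegeisl.
Rule 5 (final cluster simplification): /l/ is the second consonant of a word-final cluster /sl/, so it deletes. /parugoogegeisl/ → parugoogegeis.

parugoogegeis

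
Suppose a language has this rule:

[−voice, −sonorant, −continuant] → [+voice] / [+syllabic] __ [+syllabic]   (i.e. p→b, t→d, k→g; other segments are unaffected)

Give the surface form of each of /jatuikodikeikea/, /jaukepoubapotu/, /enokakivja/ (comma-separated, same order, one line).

/jatuikodikeikea/: /t/ is a voiceless stop between vowels /a/ and /u/, so it voices to [d]. /k/ is a voiceless stop between vowels /i/ and /o/, so it voices to [g]. /k/ is a voiceless stop between vowels /i/ and /e/, so it voices to [g]. /k/ is a voiceless stop between vowels /i/ and /e/, so it voices to [g]. → [jaduigodigeigea].
/jaukepoubapotu/: /k/ is a voiceless stop between vowels /u/ and /e/, so it voices to [g]. /p/ is a voiceless stop between vowels /e/ and /o/, so it voices to [b]. /p/ is a voiceless stop between vowels /a/ and /o/, so it voices to [b]. /t/ is a voiceless stop between vowels /o/ and /u/, so it voices to [d]. → [jaugeboubabodu].
/enokakivja/: /k/ is a voiceless stop between vowels /o/ and /a/, so it voices to [g]. /k/ is a voiceless stop between vowels /a/ and /i/, so it voices to [g]. → [enogagivja].

jaduigodigeigea, jaugeboubabodu, enogagivja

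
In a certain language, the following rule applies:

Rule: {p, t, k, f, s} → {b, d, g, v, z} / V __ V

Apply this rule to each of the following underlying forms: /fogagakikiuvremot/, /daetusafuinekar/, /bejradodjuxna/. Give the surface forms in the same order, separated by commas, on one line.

/fogagakikiuvremot/: /k/ is a voiceless obstruent between vowels /a/ and /i/, so it voices to [g]. /k/ is a voiceless obstruent between vowels /i/ and /i/, so it voices to [g]. → [fogagagigiuvremot].
/daetusafuinekar/: /t/ is a voiceless obstruent between vowels /e/ and /u/, so it voices to [d]. /s/ is a voiceless obstruent between vowels /u/ and /a/, so it voices to [z]. /f/ is a voiceless obstruent between vowels /a/ and /u/, so it voices to [v]. /k/ is a voiceless obstruent between vowels /e/ and /a/, so it voices to [g]. → [daeduzavuinegar].
/bejradodjuxna/: the rule's environment is not met; surfaces unchanged as [bejradodjuxna].

fogagagigiuvremot, daeduzavuinegar, bejradodjuxna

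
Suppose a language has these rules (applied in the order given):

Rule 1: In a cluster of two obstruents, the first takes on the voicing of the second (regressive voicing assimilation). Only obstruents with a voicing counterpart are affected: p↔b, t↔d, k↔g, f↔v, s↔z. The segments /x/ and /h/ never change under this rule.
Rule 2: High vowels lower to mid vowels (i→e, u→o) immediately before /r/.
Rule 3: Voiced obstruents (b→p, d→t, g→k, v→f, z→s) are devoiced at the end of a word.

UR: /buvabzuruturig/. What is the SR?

Rule 1 (regressive voicing assimilation): no segment meets the environment; /buvabzuruturig/ is unchanged.
Rule 2 (pre-rhotic lowering): /u/ is a high vowel immediately before /r/, so it lowers to [o]. /u/ is a high vowel immediately before /r/, so it lowers to [o]. /buvabzuruturig/ → buvabzorutorig.
Rule 3 (final devoicing): /g/ is a voiced obstruent in word-final position, so it devoices to [k]. /buvabzorutorig/ → buvabzorutorik.

buvabzorutorik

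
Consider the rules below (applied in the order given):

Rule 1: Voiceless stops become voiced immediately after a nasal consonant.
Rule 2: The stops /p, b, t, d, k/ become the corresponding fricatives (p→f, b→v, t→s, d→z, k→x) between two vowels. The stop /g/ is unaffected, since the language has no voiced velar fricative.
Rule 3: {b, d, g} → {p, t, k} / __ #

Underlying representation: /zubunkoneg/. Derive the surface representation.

zuvungonek

Rule 1 (post-nasal voicing): /k/ is a voiceless stop immediately after the nasal /n/, so it voices to [g]. /zubunkoneg/ → zubungoneg.
Rule 2 (intervocalic spirantization): /b/ is a stop between vowels /u/ and /u/, so it spirantizes to the fricative [v]. /zubungoneg/ → zuvungoneg.
Rule 3 (final devoicing): /g/ is a voiced stop in word-final position, so it devoices to [k]. /zuvungoneg/ → zuvungonek.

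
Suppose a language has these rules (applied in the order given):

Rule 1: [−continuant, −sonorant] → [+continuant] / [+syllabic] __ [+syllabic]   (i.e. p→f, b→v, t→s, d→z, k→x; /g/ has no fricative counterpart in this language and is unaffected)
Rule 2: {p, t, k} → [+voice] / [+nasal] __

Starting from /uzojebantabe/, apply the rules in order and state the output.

uzojevandave

Rule 1 (intervocalic spirantization): /b/ is a stop between vowels /e/ and /a/, so it spirantizes to the fricative [v]. /b/ is a stop between vowels /a/ and /e/, so it spirantizes to the fricative [v]. /uzojebantabe/ → uzojevantave.
Rule 2 (post-nasal voicing): /t/ is a voiceless stop immediately after the nasal /n/, so it voices to [d]. /uzojevantave/ → uzojevandave.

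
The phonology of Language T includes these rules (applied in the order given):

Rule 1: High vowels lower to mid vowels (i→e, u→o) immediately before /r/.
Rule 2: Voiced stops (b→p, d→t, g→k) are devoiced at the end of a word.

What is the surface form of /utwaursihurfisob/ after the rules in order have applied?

Rule 1 (pre-rhotic lowering): /u/ is a high vowel immediately before /r/, so it lowers to [o]. /u/ is a high vowel immediately before /r/, so it lowers to [o]. /utwaursihurfisob/ → utwaorsihorfisob.
Rule 2 (final devoicing): /b/ is a voiced stop in word-final position, so it devoices to [p]. /utwaorsihorfisob/ → utwaorsihorfisop.

utwaorsihorfisop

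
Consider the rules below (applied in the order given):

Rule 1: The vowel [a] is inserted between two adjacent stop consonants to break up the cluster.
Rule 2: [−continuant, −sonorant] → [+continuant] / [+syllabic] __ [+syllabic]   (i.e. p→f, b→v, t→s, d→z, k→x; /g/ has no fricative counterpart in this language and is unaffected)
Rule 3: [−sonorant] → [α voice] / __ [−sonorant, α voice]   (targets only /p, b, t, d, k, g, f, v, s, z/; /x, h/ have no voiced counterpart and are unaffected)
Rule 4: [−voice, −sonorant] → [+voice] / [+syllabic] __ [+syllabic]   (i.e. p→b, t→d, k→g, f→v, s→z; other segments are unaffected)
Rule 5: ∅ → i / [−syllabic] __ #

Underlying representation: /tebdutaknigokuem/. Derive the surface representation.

tevazuzaknigoxuemi

Rule 1 (stop-cluster a-epenthesis): /b/ and /d/ form a stop–stop cluster, so [a] is inserted between them. /tebdutaknigokuem/ → tebadutaknigokuem.
Rule 2 (intervocalic spirantization): /b/ is a stop between vowels /e/ and /a/, so it spirantizes to the fricative [v]. /d/ is a stop between vowels /a/ and /u/, so it spirantizes to the fricative [z]. /t/ is a stop between vowels /u/ and /a/, so it spirantizes to the fricative [s]. /k/ is a stop between vowels /o/ and /u/, so it spirantizes to the fricative [x]. /tebadutaknigokuem/ → tevazusaknigoxuem.
Rule 3 (regressive voicing assimilation): no segment meets the environment; /tevazusaknigoxuem/ is unchanged.
Rule 4 (intervocalic voicing): /s/ is a voiceless obstruent between vowels /u/ and /a/, so it voices to [z]. /tevazusaknigoxuem/ → tevazuzaknigoxuem.
Rule 5 (final i-epenthesis): the form ends in the consonant /m/, so [i] is inserted word-finally. /tevazuzaknigoxuem/ → tevazuzaknigoxuemi.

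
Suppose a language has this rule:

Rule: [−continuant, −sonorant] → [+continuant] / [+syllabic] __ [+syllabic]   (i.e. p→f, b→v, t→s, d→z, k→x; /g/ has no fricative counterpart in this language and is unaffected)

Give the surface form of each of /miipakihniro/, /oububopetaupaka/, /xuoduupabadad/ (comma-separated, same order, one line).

/miipakihniro/: /p/ is a stop between vowels /i/ and /a/, so it spirantizes to the fricative [f]. /k/ is a stop between vowels /a/ and /i/, so it spirantizes to the fricative [x]. → [miifaxihniro].
/oububopetaupaka/: /b/ is a stop between vowels /u/ and /u/, so it spirantizes to the fricative [v]. /b/ is a stop between vowels /u/ and /o/, so it spirantizes to the fricative [v]. /p/ is a stop between vowels /o/ and /e/, so it spirantizes to the fricative [f]. /t/ is a stop between vowels /e/ and /a/, so it spirantizes to the fricative [s]. /p/ is a stop between vowels /u/ and /a/, so it spirantizes to the fricative [f]. /k/ is a stop between vowels /a/ and /a/, so it spirantizes to the fricative [x]. → [ouvuvofesaufaxa].
/xuoduupabadad/: /d/ is a stop between vowels /o/ and /u/, so it spirantizes to the fricative [z]. /p/ is a stop between vowels /u/ and /a/, so it spirantizes to the fricative [f]. /b/ is a stop between vowels /a/ and /a/, so it spirantizes to the fricative [v]. /d/ is a stop between vowels /a/ and /a/, so it spirantizes to the fricative [z]. → [xuozuufavazad].

miifaxihniro, ouvuvofesaufaxa, xuozuufavazad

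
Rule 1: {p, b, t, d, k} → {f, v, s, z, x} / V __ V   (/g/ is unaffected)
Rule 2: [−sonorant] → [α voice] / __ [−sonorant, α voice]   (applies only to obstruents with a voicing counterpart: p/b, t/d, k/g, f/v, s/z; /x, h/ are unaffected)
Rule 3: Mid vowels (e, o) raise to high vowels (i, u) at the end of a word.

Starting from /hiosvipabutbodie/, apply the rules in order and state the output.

Rule 1 (intervocalic spirantization): /p/ is a stop between vowels /i/ and /a/, so it spirantizes to the fricative [f]. /b/ is a stop between vowels /a/ and /u/, so it spirantizes to the fricative [v]. /d/ is a stop between vowels /o/ and /i/, so it spirantizes to the fricative [z]. /hiosvipabutbodie/ → hiosvifavutbozie.
Rule 2 (regressive voicing assimilation): /s/ precedes the voiced obstruent /v/, so it voices to [z] by assimilation. /t/ precedes the voiced obstruent /b/, so it voices to [d] by assimilation. /hiosvifavutbozie/ → hiozvifavudbozie.
Rule 3 (final vowel raising): /e/ is a mid vowel in word-final position, so it raises to [i]. /hiozvifavudbozie/ → hiozvifavudbozii.

hiozvifavudbozii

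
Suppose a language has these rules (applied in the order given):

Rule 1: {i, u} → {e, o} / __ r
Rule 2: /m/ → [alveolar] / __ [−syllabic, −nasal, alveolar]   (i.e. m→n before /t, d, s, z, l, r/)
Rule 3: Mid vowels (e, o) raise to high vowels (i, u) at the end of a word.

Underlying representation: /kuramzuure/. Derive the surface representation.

koranzuori

Rule 1 (pre-rhotic lowering): /u/ is a high vowel immediately before /r/, so it lowers to [o]. /u/ is a high vowel immediately before /r/, so it lowers to [o]. /kuramzuure/ → koramzuore.
Rule 2 (nasal place assimilation): /m/ precedes the alveolar consonant /z/, so it assimilates in place to [n]. /koramzuore/ → koranzuore.
Rule 3 (final vowel raising): /e/ is a mid vowel in word-final position, so it raises to [i]. /koranzuore/ → koranzuori.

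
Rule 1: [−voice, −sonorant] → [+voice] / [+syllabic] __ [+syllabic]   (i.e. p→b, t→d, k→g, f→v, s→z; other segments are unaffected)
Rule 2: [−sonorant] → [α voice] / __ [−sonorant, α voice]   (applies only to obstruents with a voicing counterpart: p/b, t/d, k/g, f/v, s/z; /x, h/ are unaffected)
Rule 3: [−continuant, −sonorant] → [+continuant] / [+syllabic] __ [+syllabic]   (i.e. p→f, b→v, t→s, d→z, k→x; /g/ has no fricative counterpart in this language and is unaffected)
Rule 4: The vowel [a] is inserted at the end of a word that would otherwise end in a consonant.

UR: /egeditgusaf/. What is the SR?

egezidguzafa

Rule 1 (intervocalic voicing): /s/ is a voiceless obstruent between vowels /u/ and /a/, so it voices to [z]. /egeditgusaf/ → egeditguzaf.
Rule 2 (regressive voicing assimilation): /t/ precedes the voiced obstruent /g/, so it voices to [d] by assimilation. /egeditguzaf/ → egedidguzaf.
Rule 3 (intervocalic spirantization): /d/ is a stop between vowels /e/ and /i/, so it spirantizes to the fricative [z]. /egedidguzaf/ → egezidguzaf.
Rule 4 (final a-epenthesis): the form ends in the consonant /f/, so [a] is inserted word-finally. /egezidguzaf/ → egezidguzafa.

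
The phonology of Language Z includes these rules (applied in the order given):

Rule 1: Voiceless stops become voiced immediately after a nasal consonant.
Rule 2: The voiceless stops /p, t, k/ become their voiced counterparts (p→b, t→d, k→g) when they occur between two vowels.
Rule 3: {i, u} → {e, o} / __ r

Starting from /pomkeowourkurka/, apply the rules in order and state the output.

pomgeowoorkorka

Rule 1 (post-nasal voicing): /k/ is a voiceless stop immediately after the nasal /m/, so it voices to [g]. /pomkeowourkurka/ → pomgeowourkurka.
Rule 2 (intervocalic voicing): no segment meets the environment; /pomgeowourkurka/ is unchanged.
Rule 3 (pre-rhotic lowering): /u/ is a high vowel immediately before /r/, so it lowers to [o]. /u/ is a high vowel immediately before /r/, so it lowers to [o]. /pomgeowourkurka/ → pomgeowoorkorka.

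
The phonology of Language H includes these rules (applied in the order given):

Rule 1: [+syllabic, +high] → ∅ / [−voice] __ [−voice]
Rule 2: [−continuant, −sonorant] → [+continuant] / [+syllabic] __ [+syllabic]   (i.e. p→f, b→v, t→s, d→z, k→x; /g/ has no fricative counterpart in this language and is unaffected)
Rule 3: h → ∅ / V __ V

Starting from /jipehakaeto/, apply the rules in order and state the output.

Rule 1 (high vowel syncope): no segment meets the environment; /jipehakaeto/ is unchanged.
Rule 2 (intervocalic spirantization): /p/ is a stop between vowels /i/ and /e/, so it spirantizes to the fricative [f]. /k/ is a stop between vowels /a/ and /a/, so it spirantizes to the fricative [x]. /t/ is a stop between vowels /e/ and /o/, so it spirantizes to the fricative [s]. /jipehakaeto/ → jifehaxaeso.
Rule 3 (intervocalic h-deletion): /h/ occurs between vowels /e/ and /a/, so it deletes. /jifehaxaeso/ → jifeaxaeso.

jifeaxaeso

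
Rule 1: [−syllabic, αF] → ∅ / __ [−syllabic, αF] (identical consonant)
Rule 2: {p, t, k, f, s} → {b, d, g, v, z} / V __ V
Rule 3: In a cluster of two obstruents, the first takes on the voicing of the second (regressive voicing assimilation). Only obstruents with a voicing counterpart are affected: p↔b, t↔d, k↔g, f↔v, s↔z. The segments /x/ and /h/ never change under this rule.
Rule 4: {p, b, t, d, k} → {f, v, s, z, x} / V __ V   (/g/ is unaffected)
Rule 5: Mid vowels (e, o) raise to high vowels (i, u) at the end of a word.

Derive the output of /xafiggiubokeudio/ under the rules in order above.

Rule 1 (degemination): /gg/ is a geminate; the first /g/ deletes. /xafiggiubokeudio/ → xafigiubokeudio.
Rule 2 (intervocalic voicing): /f/ is a voiceless obstruent between vowels /a/ and /i/, so it voices to [v]. /k/ is a voiceless obstruent between vowels /o/ and /e/, so it voices to [g]. /xafigiubokeudio/ → xavigiubogeudio.
Rule 3 (regressive voicing assimilation): no segment meets the environment; /xavigiubogeudio/ is unchanged.
Rule 4 (intervocalic spirantization): /b/ is a stop between vowels /u/ and /o/, so it spirantizes to the fricative [v]. /d/ is a stop between vowels /u/ and /i/, so it spirantizes to the fricative [z]. /xavigiubogeudio/ → xavigiuvogeuzio.
Rule 5 (final vowel raising): /o/ is a mid vowel in word-final position, so it raises to [u]. /xavigiuvogeuzio/ → xavigiuvogeuziu.

xavigiuvogeuziu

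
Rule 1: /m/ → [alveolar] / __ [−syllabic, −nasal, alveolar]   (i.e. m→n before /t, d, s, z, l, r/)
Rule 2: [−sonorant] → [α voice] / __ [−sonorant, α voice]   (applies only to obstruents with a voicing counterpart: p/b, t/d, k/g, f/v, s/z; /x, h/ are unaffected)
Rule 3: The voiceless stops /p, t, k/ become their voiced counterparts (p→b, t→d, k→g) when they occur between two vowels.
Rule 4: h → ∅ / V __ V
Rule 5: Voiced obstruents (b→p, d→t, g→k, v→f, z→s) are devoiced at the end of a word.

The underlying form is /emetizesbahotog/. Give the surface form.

emedizezbaodok

Rule 1 (nasal place assimilation): no segment meets the environment; /emetizesbahotog/ is unchanged.
Rule 2 (regressive voicing assimilation): /s/ precedes the voiced obstruent /b/, so it voices to [z] by assimilation. /emetizesbahotog/ → emetizezbahotog.
Rule 3 (intervocalic voicing): /t/ is a voiceless stop between vowels /e/ and /i/, so it voices to [d]. /t/ is a voiceless stop between vowels /o/ and /o/, so it voices to [d]. /emetizezbahotog/ → emedizezbahodog.
Rule 4 (intervocalic h-deletion): /h/ occurs between vowels /a/ and /o/, so it deletes. /emedizezbahodog/ → emedizezbaodog.
Rule 5 (final devoicing): /g/ is a voiced obstruent in word-final position, so it devoices to [k]. /emedizezbaodog/ → emedizezbaodok.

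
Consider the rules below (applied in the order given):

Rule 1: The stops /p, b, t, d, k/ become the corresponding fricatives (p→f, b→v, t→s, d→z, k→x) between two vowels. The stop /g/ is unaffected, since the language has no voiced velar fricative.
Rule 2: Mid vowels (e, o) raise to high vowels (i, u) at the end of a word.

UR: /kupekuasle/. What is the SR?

Rule 1 (intervocalic spirantization): /p/ is a stop between vowels /u/ and /e/, so it spirantizes to the fricative [f]. /k/ is a stop between vowels /e/ and /u/, so it spirantizes to the fricative [x]. /kupekuasle/ → kufexuasle.
Rule 2 (final vowel raising): /e/ is a mid vowel in word-final position, so it raises to [i]. /kufexuasle/ → kufexuasli.

kufexuasli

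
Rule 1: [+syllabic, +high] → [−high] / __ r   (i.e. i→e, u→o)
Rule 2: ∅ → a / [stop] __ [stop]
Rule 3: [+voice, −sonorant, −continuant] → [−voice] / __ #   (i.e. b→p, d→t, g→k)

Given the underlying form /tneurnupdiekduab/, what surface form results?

tneornupadiekaduap

Rule 1 (pre-rhotic lowering): /u/ is a high vowel immediately before /r/, so it lowers to [o]. /tneurnupdiekduab/ → tneornupdiekduab.
Rule 2 (stop-cluster a-epenthesis): /p/ and /d/ form a stop–stop cluster, so [a] is inserted between them. /k/ and /d/ form a stop–stop cluster, so [a] is inserted between them. /tneornupdiekduab/ → tneornupadiekaduab.
Rule 3 (final devoicing): /b/ is a voiced stop in word-final position, so it devoices to [p]. /tneornupadiekaduab/ → tneornupadiekaduap.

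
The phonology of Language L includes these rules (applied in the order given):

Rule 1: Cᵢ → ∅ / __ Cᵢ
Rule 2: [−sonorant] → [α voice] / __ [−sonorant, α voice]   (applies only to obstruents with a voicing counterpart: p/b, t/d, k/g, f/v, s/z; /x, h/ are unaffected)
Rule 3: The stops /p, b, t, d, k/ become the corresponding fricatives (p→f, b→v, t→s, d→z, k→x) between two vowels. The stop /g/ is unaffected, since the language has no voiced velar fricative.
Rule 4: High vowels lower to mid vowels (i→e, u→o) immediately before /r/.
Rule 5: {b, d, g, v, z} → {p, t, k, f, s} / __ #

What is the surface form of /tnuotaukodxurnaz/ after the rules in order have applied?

tnuosauxotxornas

Rule 1 (degemination): no segment meets the environment; /tnuotaukodxurnaz/ is unchanged.
Rule 2 (regressive voicing assimilation): /d/ precedes the voiceless obstruent /x/, so it devoices to [t] by assimilation. /tnuotaukodxurnaz/ → tnuotaukotxurnaz.
Rule 3 (intervocalic spirantization): /t/ is a stop between vowels /o/ and /a/, so it spirantizes to the fricative [s]. /k/ is a stop between vowels /u/ and /o/, so it spirantizes to the fricative [x]. /tnuotaukotxurnaz/ → tnuosauxotxurnaz.
Rule 4 (pre-rhotic lowering): /u/ is a high vowel immediately before /r/, so it lowers to [o]. /tnuosauxotxurnaz/ → tnuosauxotxornaz.
Rule 5 (final devoicing): /z/ is a voiced obstruent in word-final position, so it devoices to [s]. /tnuosauxotxornaz/ → tnuosauxotxornas.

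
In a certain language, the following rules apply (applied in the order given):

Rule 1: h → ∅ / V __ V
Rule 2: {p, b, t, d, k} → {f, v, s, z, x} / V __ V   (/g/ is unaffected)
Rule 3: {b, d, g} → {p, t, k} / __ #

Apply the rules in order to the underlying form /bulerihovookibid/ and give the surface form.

Rule 1 (intervocalic h-deletion): /h/ occurs between vowels /i/ and /o/, so it deletes. /bulerihovookibid/ → buleriovookibid.
Rule 2 (intervocalic spirantization): /k/ is a stop between vowels /o/ and /i/, so it spirantizes to the fricative [x]. /b/ is a stop between vowels /i/ and /i/, so it spirantizes to the fricative [v]. /buleriovookibid/ → buleriovooxivid.
Rule 3 (final devoicing): /d/ is a voiced stop in word-final position, so it devoices to [t]. /buleriovooxivid/ → buleriovooxivit.

buleriovooxivit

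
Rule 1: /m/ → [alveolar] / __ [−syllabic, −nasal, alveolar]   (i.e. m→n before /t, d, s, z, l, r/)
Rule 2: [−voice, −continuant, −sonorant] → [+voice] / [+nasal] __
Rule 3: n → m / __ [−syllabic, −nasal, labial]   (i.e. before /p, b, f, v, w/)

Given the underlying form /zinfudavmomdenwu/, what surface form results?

Rule 1 (nasal place assimilation): /m/ precedes the alveolar consonant /d/, so it assimilates in place to [n]. /zinfudavmomdenwu/ → zinfudavmondenwu.
Rule 2 (post-nasal voicing): no segment meets the environment; /zinfudavmondenwu/ is unchanged.
Rule 3 (nasal place assimilation): /n/ precedes the labial consonant /f/, so it assimilates in place to [m]. /n/ precedes the labial consonant /w/, so it assimilates in place to [m]. /zinfudavmondenwu/ → zimfudavmondemwu.

zimfudavmondemwu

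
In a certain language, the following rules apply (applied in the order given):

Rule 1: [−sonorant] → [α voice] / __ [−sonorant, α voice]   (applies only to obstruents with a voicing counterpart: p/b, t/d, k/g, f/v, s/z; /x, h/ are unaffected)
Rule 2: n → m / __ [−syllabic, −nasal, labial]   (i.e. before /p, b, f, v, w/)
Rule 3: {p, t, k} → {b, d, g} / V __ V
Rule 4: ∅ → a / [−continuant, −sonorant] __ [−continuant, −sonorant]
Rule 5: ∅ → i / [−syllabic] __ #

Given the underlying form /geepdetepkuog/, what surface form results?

geebadedepakuogi

Rule 1 (regressive voicing assimilation): /p/ precedes the voiced obstruent /d/, so it voices to [b] by assimilation. /geepdetepkuog/ → geebdetepkuog.
Rule 2 (nasal place assimilation): no segment meets the environment; /geebdetepkuog/ is unchanged.
Rule 3 (intervocalic voicing): /t/ is a voiceless stop between vowels /e/ and /e/, so it voices to [d]. /geebdetepkuog/ → geebdedepkuog.
Rule 4 (stop-cluster a-epenthesis): /b/ and /d/ form a stop–stop cluster, so [a] is inserted between them. /p/ and /k/ form a stop–stop cluster, so [a] is inserted between them. /geebdedepkuog/ → geebadedepakuog.
Rule 5 (final i-epenthesis): the form ends in the consonant /g/, so [i] is inserted word-finally. /geebadedepakuog/ → geebadedepakuogi.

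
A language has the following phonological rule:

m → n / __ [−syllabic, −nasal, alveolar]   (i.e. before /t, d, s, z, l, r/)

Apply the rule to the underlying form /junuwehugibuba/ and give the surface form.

junuwehugibuba

No segment of /junuwehugibuba/ meets the structural description of the rule, so the form surfaces unchanged.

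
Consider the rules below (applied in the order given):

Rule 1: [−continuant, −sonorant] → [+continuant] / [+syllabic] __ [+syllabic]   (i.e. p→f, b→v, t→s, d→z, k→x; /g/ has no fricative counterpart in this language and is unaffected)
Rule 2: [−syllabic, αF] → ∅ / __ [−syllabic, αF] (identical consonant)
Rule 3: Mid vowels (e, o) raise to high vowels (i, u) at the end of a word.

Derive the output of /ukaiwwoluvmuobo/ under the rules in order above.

uxaiwoluvmuovu

Rule 1 (intervocalic spirantization): /k/ is a stop between vowels /u/ and /a/, so it spirantizes to the fricative [x]. /b/ is a stop between vowels /o/ and /o/, so it spirantizes to the fricative [v]. /ukaiwwoluvmuobo/ → uxaiwwoluvmuovo.
Rule 2 (degemination): /ww/ is a geminate; the first /w/ deletes. /uxaiwwoluvmuovo/ → uxaiwoluvmuovo.
Rule 3 (final vowel raising): /o/ is a mid vowel in word-final position, so it raises to [u]. /uxaiwoluvmuovo/ → uxaiwoluvmuovu.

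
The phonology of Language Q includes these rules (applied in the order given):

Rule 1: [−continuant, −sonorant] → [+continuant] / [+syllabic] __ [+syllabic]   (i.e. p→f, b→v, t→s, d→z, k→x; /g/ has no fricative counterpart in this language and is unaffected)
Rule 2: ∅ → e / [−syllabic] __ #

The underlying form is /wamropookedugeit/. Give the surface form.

wamrofooxezugeite

Rule 1 (intervocalic spirantization): /p/ is a stop between vowels /o/ and /o/, so it spirantizes to the fricative [f]. /k/ is a stop between vowels /o/ and /e/, so it spirantizes to the fricative [x]. /d/ is a stop between vowels /e/ and /u/, so it spirantizes to the fricative [z]. /wamropookedugeit/ → wamrofooxezugeit.
Rule 2 (final e-epenthesis): the form ends in the consonant /t/, so [e] is inserted word-finally. /wamrofooxezugeit/ → wamrofooxezugeite.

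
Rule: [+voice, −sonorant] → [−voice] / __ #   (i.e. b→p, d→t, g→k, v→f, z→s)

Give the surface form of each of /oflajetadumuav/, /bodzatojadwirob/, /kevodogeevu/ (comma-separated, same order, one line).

/oflajetadumuav/: /v/ is a voiced obstruent in word-final position, so it devoices to [f]. → [oflajetadumuaf].
/bodzatojadwirob/: /b/ is a voiced obstruent in word-final position, so it devoices to [p]. → [bodzatojadwirop].
/kevodogeevu/: the rule's environment is not met; surfaces unchanged as [kevodogeevu].

oflajetadumuaf, bodzatojadwirop, kevodogeevu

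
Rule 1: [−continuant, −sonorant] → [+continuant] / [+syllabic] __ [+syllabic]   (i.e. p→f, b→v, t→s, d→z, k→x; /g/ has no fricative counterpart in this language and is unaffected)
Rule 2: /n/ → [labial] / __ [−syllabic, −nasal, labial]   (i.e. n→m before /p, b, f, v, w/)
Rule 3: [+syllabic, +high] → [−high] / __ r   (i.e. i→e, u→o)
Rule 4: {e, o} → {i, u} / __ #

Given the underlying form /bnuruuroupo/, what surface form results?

bnoruoroufu

Rule 1 (intervocalic spirantization): /p/ is a stop between vowels /u/ and /o/, so it spirantizes to the fricative [f]. /bnuruuroupo/ → bnuruuroufo.
Rule 2 (nasal place assimilation): no segment meets the environment; /bnuruuroufo/ is unchanged.
Rule 3 (pre-rhotic lowering): /u/ is a high vowel immediately before /r/, so it lowers to [o]. /u/ is a high vowel immediately before /r/, so it lowers to [o]. /bnuruuroufo/ → bnoruoroufo.
Rule 4 (final vowel raising): /o/ is a mid vowel in word-final position, so it raises to [u]. /bnoruoroufo/ → bnoruoroufu.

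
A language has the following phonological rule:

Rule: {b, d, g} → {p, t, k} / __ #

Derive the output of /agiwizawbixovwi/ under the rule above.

No segment of /agiwizawbixovwi/ meets the structural description of the rule, so the form surfaces unchanged.

agiwizawbixovwi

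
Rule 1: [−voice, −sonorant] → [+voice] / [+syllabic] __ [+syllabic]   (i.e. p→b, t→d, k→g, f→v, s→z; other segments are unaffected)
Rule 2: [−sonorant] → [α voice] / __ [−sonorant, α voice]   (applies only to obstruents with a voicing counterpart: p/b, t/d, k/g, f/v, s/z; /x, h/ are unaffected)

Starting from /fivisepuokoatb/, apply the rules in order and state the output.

fivizebuogoadb

Rule 1 (intervocalic voicing): /s/ is a voiceless obstruent between vowels /i/ and /e/, so it voices to [z]. /p/ is a voiceless obstruent between vowels /e/ and /u/, so it voices to [b]. /k/ is a voiceless obstruent between vowels /o/ and /o/, so it voices to [g]. /fivisepuokoatb/ → fivizebuogoatb.
Rule 2 (regressive voicing assimilation): /t/ precedes the voiced obstruent /b/, so it voices to [d] by assimilation. /fivizebuogoatb/ → fivizebuogoadb.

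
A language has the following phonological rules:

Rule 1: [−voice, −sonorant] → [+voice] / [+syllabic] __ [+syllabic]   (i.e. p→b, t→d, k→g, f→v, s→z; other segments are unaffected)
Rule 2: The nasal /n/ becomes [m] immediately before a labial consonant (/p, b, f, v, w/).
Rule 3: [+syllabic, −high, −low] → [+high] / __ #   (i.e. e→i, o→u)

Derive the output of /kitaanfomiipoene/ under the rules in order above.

Rule 1 (intervocalic voicing): /t/ is a voiceless obstruent between vowels /i/ and /a/, so it voices to [d]. /p/ is a voiceless obstruent between vowels /i/ and /o/, so it voices to [b]. /kitaanfomiipoene/ → kidaanfomiiboene.
Rule 2 (nasal place assimilation): /n/ precedes the labial consonant /f/, so it assimilates in place to [m]. /kidaanfomiiboene/ → kidaamfomiiboene.
Rule 3 (final vowel raising): /e/ is a mid vowel in word-final position, so it raises to [i]. /kidaamfomiiboene/ → kidaamfomiiboeni.

kidaamfomiiboeni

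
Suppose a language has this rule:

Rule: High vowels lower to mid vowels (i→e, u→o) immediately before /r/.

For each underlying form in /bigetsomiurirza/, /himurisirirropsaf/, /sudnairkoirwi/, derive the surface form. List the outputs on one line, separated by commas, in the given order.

bigetsomiorerza, himorisererropsaf, sudnaerkoerwi

/bigetsomiurirza/: /u/ is a high vowel immediately before /r/, so it lowers to [o]. /i/ is a high vowel immediately before /r/, so it lowers to [e]. → [bigetsomiorerza].
/himurisirirropsaf/: /u/ is a high vowel immediately before /r/, so it lowers to [o]. /i/ is a high vowel immediately before /r/, so it lowers to [e]. /i/ is a high vowel immediately before /r/, so it lowers to [e]. → [himorisererropsaf].
/sudnairkoirwi/: /i/ is a high vowel immediately before /r/, so it lowers to [e]. /i/ is a high vowel immediately before /r/, so it lowers to [e]. → [sudnaerkoerwi].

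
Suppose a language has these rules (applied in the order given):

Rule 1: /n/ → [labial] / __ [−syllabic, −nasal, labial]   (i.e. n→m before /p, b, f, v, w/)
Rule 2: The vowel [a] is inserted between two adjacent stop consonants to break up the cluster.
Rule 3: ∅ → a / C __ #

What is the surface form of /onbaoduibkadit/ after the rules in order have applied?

ombaoduibakadita

Rule 1 (nasal place assimilation): /n/ precedes the labial consonant /b/, so it assimilates in place to [m]. /onbaoduibkadit/ → ombaoduibkadit.
Rule 2 (stop-cluster a-epenthesis): /b/ and /k/ form a stop–stop cluster, so [a] is inserted between them. /ombaoduibkadit/ → ombaoduibakadit.
Rule 3 (final a-epenthesis): the form ends in the consonant /t/, so [a] is inserted word-finally. /ombaoduibakadit/ → ombaoduibakadita.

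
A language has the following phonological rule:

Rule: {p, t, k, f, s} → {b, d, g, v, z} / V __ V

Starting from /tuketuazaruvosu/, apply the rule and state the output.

tugeduazaruvozu

/k/ is a voiceless obstruent between vowels /u/ and /e/, so it voices to [g].
/t/ is a voiceless obstruent between vowels /e/ and /u/, so it voices to [d].
/s/ is a voiceless obstruent between vowels /o/ and /u/, so it voices to [z].
The other instance of /t/ does not occur in the required environment and remains unchanged.
Surface form: [tugeduazaruvozu].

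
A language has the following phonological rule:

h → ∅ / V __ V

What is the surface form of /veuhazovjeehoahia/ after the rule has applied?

/h/ occurs between vowels /u/ and /a/, so it deletes.
/h/ occurs between vowels /e/ and /o/, so it deletes.
/h/ occurs between vowels /a/ and /i/, so it deletes.
Surface form: [veuazovjeeoaia].

veuazovjeeoaia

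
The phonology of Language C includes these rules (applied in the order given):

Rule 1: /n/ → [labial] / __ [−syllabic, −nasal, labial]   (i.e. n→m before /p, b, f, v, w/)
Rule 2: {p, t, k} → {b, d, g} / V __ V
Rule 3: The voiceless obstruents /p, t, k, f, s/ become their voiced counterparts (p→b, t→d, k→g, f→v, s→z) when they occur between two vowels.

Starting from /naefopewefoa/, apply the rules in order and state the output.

Rule 1 (nasal place assimilation): no segment meets the environment; /naefopewefoa/ is unchanged.
Rule 2 (intervocalic voicing): /p/ is a voiceless stop between vowels /o/ and /e/, so it voices to [b]. /naefopewefoa/ → naefobewefoa.
Rule 3 (intervocalic voicing): /f/ is a voiceless obstruent between vowels /e/ and /o/, so it voices to [v]. /f/ is a voiceless obstruent between vowels /e/ and /o/, so it voices to [v]. /naefobewefoa/ → naevobewevoa.

naevobewevoa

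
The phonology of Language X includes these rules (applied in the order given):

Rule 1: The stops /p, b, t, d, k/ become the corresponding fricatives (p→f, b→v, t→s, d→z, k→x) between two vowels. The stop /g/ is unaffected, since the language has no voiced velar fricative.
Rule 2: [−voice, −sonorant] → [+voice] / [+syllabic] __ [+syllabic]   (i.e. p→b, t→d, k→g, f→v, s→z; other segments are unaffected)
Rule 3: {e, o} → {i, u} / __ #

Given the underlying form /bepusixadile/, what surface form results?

bevuzixazili

Rule 1 (intervocalic spirantization): /p/ is a stop between vowels /e/ and /u/, so it spirantizes to the fricative [f]. /d/ is a stop between vowels /a/ and /i/, so it spirantizes to the fricative [z]. /bepusixadile/ → befusixazile.
Rule 2 (intervocalic voicing): /f/ is a voiceless obstruent between vowels /e/ and /u/, so it voices to [v]. /s/ is a voiceless obstruent between vowels /u/ and /i/, so it voices to [z]. /befusixazile/ → bevuzixazile.
Rule 3 (final vowel raising): /e/ is a mid vowel in word-final position, so it raises to [i]. /bevuzixazile/ → bevuzixazili.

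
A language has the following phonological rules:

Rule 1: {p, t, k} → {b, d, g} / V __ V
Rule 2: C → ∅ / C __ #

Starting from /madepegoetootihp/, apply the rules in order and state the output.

madebegoedoodih

Rule 1 (intervocalic voicing): /p/ is a voiceless stop between vowels /e/ and /e/, so it voices to [b]. /t/ is a voiceless stop between vowels /e/ and /o/, so it voices to [d]. /t/ is a voiceless stop between vowels /o/ and /i/, so it voices to [d]. /madepegoetootihp/ → madebegoedoodihp.
Rule 2 (final cluster simplification): /p/ is the second consonant of a word-final cluster /hp/, so it deletes. /madebegoedoodihp/ → madebegoedoodih.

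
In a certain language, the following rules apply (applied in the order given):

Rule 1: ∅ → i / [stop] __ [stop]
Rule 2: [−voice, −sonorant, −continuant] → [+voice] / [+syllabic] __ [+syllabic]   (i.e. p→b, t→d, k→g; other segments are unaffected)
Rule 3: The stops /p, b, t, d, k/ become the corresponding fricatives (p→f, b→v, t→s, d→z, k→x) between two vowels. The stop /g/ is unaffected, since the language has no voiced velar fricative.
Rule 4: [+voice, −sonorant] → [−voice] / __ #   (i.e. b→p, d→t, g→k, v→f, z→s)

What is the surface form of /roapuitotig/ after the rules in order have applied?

Rule 1 (stop-cluster i-epenthesis): no segment meets the environment; /roapuitotig/ is unchanged.
Rule 2 (intervocalic voicing): /p/ is a voiceless stop between vowels /a/ and /u/, so it voices to [b]. /t/ is a voiceless stop between vowels /i/ and /o/, so it voices to [d]. /t/ is a voiceless stop between vowels /o/ and /i/, so it voices to [d]. /roapuitotig/ → roabuidodig.
Rule 3 (intervocalic spirantization): /b/ is a stop between vowels /a/ and /u/, so it spirantizes to the fricative [v]. /d/ is a stop between vowels /i/ and /o/, so it spirantizes to the fricative [z]. /d/ is a stop between vowels /o/ and /i/, so it spirantizes to the fricative [z]. /roabuidodig/ → roavuizozig.
Rule 4 (final devoicing): /g/ is a voiced obstruent in word-final position, so it devoices to [k]. /roavuizozig/ → roavuizozik.

roavuizozik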